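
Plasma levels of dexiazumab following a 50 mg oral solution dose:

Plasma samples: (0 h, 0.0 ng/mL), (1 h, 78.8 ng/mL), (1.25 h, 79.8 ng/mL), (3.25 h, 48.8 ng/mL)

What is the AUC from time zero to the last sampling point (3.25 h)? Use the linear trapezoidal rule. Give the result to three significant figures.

AUC = 188 ng/mL·h

Trapezoidal AUC_0→3.25:
  [0→1]: (0.0+78.8)/2 × 1 = 39.4
  [1→1.25]: (78.8+79.8)/2 × 0.25 = 19.825
  [1.25→3.25]: (79.8+48.8)/2 × 2 = 128.6
  Sum = 187.825 ng/mL·h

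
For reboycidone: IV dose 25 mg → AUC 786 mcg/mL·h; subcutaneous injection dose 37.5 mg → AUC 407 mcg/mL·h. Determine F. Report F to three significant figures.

F = 0.345

F = (AUC_ev / D_ev) / (AUC_iv / D_iv)
  = (407/37.5) / (786/25)
  = 10.8533 / 31.44 = 0.3452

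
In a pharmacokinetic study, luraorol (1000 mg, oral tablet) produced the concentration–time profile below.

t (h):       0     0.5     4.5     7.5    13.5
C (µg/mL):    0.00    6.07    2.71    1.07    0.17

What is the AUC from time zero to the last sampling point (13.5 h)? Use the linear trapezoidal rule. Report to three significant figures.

Trapezoidal AUC_0→13.5:
  [0→0.5]: (0.00+6.07)/2 × 0.5 = 1.5175
  [0.5→4.5]: (6.07+2.71)/2 × 4 = 17.56
  [4.5→7.5]: (2.71+1.07)/2 × 3 = 5.67
  [7.5→13.5]: (1.07+0.17)/2 × 6 = 3.72
  Sum = 28.4675 µg/mL·h

AUC = 28.5 µg/mL·h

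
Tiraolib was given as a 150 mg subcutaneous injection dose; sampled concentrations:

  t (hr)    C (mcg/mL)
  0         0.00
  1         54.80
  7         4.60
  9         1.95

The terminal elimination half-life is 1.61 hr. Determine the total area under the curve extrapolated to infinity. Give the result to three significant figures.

Trapezoidal AUC_0→9:
  [0→1]: (0.00+54.80)/2 × 1 = 27.4
  [1→7]: (54.80+4.60)/2 × 6 = 178.2
  [7→9]: (4.60+1.95)/2 × 2 = 6.55
  Sum = 212.15 mcg/mL·hr
k_e = ln2 / t½ = 0.693147 / 1.61 = 0.4305 hr^-1
Extrapolated tail: C_last / k_e = 1.95 / 0.4305 = 4.530
AUC_0→∞ = 212.15 + 4.530 = 216.68 mcg/mL·hr

AUC = 217 mcg/mL·hr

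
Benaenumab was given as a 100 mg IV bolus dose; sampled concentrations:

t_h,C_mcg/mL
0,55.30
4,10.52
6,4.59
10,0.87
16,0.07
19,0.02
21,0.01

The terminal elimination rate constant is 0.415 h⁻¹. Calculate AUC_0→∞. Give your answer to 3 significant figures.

Trapezoidal AUC_0→21:
  [0→4]: (55.30+10.52)/2 × 4 = 131.64
  [4→6]: (10.52+4.59)/2 × 2 = 15.11
  [6→10]: (4.59+0.87)/2 × 4 = 10.92
  [10→16]: (0.87+0.07)/2 × 6 = 2.82
  [16→19]: (0.07+0.02)/2 × 3 = 0.135
  [19→21]: (0.02+0.01)/2 × 2 = 0.03
  Sum = 160.655 mcg/mL·h
Extrapolated tail: C_last / k_e = 0.01 / 0.415 = 0.024
AUC_0→∞ = 160.655 + 0.024 = 160.679 mcg/mL·h

AUC = 161 mcg/mL·h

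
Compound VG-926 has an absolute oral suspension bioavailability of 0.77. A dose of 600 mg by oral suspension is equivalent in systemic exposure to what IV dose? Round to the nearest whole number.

D_iv = 462 mg

Systemic exposure from an extravascular dose = F × D_ev, so the equivalent IV dose is F × D_ev.
D_iv = F × D_ev = 0.77 × 600 = 462 mg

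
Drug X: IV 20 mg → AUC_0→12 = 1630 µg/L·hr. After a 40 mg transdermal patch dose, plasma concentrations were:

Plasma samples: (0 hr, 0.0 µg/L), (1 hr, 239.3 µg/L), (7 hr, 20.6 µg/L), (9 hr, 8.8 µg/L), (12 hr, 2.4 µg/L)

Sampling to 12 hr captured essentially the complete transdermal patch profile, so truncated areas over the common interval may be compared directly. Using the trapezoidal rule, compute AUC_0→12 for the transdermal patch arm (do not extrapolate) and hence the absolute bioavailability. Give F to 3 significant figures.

F = 0.290

Trapezoidal AUC_0→12 (transdermal patch):
  [0→1]: (0.0+239.3)/2 × 1 = 119.65
  [1→7]: (239.3+20.6)/2 × 6 = 779.7
  [7→9]: (20.6+8.8)/2 × 2 = 29.4
  [9→12]: (8.8+2.4)/2 × 3 = 16.8
  Sum = 945.55 µg/L·hr
F = (AUC_ev/D_ev)/(AUC_iv/D_iv) = (945.55/40)/(1630/20) = 23.63875/81.5 = 0.2900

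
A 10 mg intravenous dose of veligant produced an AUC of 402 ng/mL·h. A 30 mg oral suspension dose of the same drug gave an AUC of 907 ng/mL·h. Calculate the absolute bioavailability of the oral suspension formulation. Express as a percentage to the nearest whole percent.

F = 75%

F = (AUC_ev / D_ev) / (AUC_iv / D_iv)
  = (907/30) / (402/10)
  = 30.2333 / 40.2 = 0.7521
  = 75.21%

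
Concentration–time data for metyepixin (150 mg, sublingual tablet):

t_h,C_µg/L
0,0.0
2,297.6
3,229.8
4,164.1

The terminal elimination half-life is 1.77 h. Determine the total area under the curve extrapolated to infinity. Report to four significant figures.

Trapezoidal AUC_0→4:
  [0→2]: (0.0+297.6)/2 × 2 = 297.6
  [2→3]: (297.6+229.8)/2 × 1 = 263.7
  [3→4]: (229.8+164.1)/2 × 1 = 196.95
  Sum = 758.25 µg/L·h
k_e = ln2 / t½ = 0.693147 / 1.77 = 0.3916 h^-1
Extrapolated tail: C_last / k_e = 164.1 / 0.3916 = 419.050
AUC_0→∞ = 758.25 + 419.050 = 1177.3 µg/L·h

AUC = 1177 µg/L·h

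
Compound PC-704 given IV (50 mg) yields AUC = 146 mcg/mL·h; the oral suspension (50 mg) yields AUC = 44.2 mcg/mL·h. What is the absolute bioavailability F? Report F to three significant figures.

F = 0.303

F = (AUC_ev / D_ev) / (AUC_iv / D_iv)
  = (44.2/50) / (146/50)
  = 0.884 / 2.92 = 0.3027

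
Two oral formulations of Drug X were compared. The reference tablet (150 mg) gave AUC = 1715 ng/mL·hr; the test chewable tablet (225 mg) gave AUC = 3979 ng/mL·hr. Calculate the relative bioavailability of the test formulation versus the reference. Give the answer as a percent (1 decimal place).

F_rel = (AUC_test/D_test) / (AUC_ref/D_ref)
      = (3979/225) / (1715/150)
      = 17.6844 / 11.4333 = 1.5467 = 154.67%

F_rel = 154.7%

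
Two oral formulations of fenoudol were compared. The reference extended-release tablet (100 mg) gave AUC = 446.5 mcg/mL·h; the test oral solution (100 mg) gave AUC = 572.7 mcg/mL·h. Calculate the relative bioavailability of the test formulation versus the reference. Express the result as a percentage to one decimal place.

F_rel = (AUC_test/D_test) / (AUC_ref/D_ref)
      = (572.7/100) / (446.5/100)
      = 5.727 / 4.465 = 1.2826 = 128.26%

F_rel = 128.3%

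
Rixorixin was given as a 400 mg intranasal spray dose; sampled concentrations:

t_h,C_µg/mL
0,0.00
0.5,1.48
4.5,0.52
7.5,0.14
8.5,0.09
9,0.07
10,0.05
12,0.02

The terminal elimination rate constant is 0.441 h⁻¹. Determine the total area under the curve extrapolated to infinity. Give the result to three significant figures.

AUC = 5.69 µg/mL·h

Trapezoidal AUC_0→12:
  [0→0.5]: (0.00+1.48)/2 × 0.5 = 0.37
  [0.5→4.5]: (1.48+0.52)/2 × 4 = 4.0
  [4.5→7.5]: (0.52+0.14)/2 × 3 = 0.99
  [7.5→8.5]: (0.14+0.09)/2 × 1 = 0.115
  [8.5→9]: (0.09+0.07)/2 × 0.5 = 0.04
  [9→10]: (0.07+0.05)/2 × 1 = 0.06
  [10→12]: (0.05+0.02)/2 × 2 = 0.07
  Sum = 5.645 µg/mL·h
Extrapolated tail: C_last / k_e = 0.02 / 0.441 = 0.045
AUC_0→∞ = 5.645 + 0.045 = 5.69 µg/mL·h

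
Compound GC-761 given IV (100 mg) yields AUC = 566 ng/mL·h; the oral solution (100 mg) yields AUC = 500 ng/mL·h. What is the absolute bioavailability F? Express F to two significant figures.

F = 0.88

F = (AUC_ev / D_ev) / (AUC_iv / D_iv)
  = (500/100) / (566/100)
  = 5 / 5.66 = 0.8834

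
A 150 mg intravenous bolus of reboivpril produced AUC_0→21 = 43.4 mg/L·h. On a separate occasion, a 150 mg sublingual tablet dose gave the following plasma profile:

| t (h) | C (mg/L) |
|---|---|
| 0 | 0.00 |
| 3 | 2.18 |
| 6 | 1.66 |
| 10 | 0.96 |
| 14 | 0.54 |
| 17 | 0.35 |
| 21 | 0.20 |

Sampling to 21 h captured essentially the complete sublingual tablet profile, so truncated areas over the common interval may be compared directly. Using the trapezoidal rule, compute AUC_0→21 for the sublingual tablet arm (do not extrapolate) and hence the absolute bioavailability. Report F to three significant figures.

F = 0.454

Trapezoidal AUC_0→21 (sublingual tablet):
  [0→3]: (0.00+2.18)/2 × 3 = 3.27
  [3→6]: (2.18+1.66)/2 × 3 = 5.76
  [6→10]: (1.66+0.96)/2 × 4 = 5.24
  [10→14]: (0.96+0.54)/2 × 4 = 3.0
  [14→17]: (0.54+0.35)/2 × 3 = 1.335
  [17→21]: (0.35+0.20)/2 × 4 = 1.1
  Sum = 19.705 mg/L·h
F = (AUC_ev/D_ev)/(AUC_iv/D_iv) = (19.705/150)/(43.4/150) = 0.131367/0.289333 = 0.4540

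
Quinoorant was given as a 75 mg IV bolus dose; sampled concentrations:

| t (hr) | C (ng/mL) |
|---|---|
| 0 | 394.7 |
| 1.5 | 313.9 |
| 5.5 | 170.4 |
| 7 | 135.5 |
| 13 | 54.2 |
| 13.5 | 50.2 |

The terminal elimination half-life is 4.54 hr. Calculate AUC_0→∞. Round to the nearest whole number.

AUC = 2653 ng/mL·hr

Trapezoidal AUC_0→13.5:
  [0→1.5]: (394.7+313.9)/2 × 1.5 = 531.45
  [1.5→5.5]: (313.9+170.4)/2 × 4 = 968.6
  [5.5→7]: (170.4+135.5)/2 × 1.5 = 229.425
  [7→13]: (135.5+54.2)/2 × 6 = 569.1
  [13→13.5]: (54.2+50.2)/2 × 0.5 = 26.1
  Sum = 2324.675 ng/mL·hr
k_e = ln2 / t½ = 0.693147 / 4.54 = 0.1527 hr^-1
Extrapolated tail: C_last / k_e = 50.2 / 0.1527 = 328.749
AUC_0→∞ = 2324.675 + 328.749 = 2653.424 ng/mL·hr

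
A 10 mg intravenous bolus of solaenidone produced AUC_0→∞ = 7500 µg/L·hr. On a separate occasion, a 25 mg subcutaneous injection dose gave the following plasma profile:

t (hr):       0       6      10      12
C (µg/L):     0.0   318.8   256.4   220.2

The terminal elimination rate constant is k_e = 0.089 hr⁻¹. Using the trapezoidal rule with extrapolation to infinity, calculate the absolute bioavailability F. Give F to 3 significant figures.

F = 0.270

Trapezoidal AUC_0→12 (subcutaneous injection):
  [0→6]: (0.0+318.8)/2 × 6 = 956.4
  [6→10]: (318.8+256.4)/2 × 4 = 1150.4
  [10→12]: (256.4+220.2)/2 × 2 = 476.6
  Sum = 2583.4 µg/L·hr
Tail: C_last/k_e = 220.2/0.089 = 2474.157
AUC_0→∞ (subcutaneous injection) = 2583.4 + 2474.157 = 5057.557 µg/L·hr
F = (AUC_ev/D_ev)/(AUC_iv/D_iv) = (5057.557/25)/(7500/10) = 202.30228/750 = 0.2697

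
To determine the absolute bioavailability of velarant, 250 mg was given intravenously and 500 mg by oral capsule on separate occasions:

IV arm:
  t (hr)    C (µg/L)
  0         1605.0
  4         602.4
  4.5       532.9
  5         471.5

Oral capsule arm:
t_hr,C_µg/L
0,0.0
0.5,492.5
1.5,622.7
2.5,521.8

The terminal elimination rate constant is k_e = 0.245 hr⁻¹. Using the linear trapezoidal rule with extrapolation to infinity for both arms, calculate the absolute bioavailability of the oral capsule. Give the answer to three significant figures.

F = 0.246

Trapezoidal AUC_0→5 (IV):
  [0→4]: (1605.0+602.4)/2 × 4 = 4414.8
  [4→4.5]: (602.4+532.9)/2 × 0.5 = 283.825
  [4.5→5]: (532.9+471.5)/2 × 0.5 = 251.1
  Sum = 4949.725 µg/L·hr
IV tail: 471.5/0.245 = 1924.490; AUC_iv,0→∞ = 4949.725 + 1924.490 = 6874.215 µg/L·hr
Trapezoidal AUC_0→2.5 (oral capsule):
  [0→0.5]: (0.0+492.5)/2 × 0.5 = 123.125
  [0.5→1.5]: (492.5+622.7)/2 × 1 = 557.6
  [1.5→2.5]: (622.7+521.8)/2 × 1 = 572.25
  Sum = 1252.975 µg/L·hr
oral capsule tail: 521.8/0.245 = 2129.796; AUC_ev,0→∞ = 1252.975 + 2129.796 = 3382.771 µg/L·hr
F = (AUC_ev/D_ev)/(AUC_iv/D_iv) = (3382.771/500)/(6874.215/250) = 6.765542/27.49686 = 0.2460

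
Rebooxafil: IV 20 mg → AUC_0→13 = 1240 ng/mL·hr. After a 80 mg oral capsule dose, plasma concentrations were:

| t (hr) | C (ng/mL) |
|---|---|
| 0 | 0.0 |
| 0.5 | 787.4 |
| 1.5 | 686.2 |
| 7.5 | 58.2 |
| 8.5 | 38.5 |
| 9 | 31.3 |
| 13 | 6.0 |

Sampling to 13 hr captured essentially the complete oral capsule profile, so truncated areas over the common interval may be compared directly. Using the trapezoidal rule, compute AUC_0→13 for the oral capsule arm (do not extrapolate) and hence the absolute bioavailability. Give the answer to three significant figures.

F = 0.667

Trapezoidal AUC_0→13 (oral capsule):
  [0→0.5]: (0.0+787.4)/2 × 0.5 = 196.85
  [0.5→1.5]: (787.4+686.2)/2 × 1 = 736.8
  [1.5→7.5]: (686.2+58.2)/2 × 6 = 2233.2
  [7.5→8.5]: (58.2+38.5)/2 × 1 = 48.35
  [8.5→9]: (38.5+31.3)/2 × 0.5 = 17.45
  [9→13]: (31.3+6.0)/2 × 4 = 74.6
  Sum = 3307.25 ng/mL·hr
F = (AUC_ev/D_ev)/(AUC_iv/D_iv) = (3307.25/80)/(1240/20) = 41.340625/62 = 0.6668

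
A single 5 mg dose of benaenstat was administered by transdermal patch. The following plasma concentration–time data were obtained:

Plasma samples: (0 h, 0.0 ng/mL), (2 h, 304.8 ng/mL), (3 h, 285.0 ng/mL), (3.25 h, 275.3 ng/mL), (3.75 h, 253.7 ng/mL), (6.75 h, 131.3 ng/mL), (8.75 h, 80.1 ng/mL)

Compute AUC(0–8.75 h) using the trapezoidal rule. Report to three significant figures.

AUC = 1590 ng/mL·h

Trapezoidal AUC_0→8.75:
  [0→2]: (0.0+304.8)/2 × 2 = 304.8
  [2→3]: (304.8+285.0)/2 × 1 = 294.9
  [3→3.25]: (285.0+275.3)/2 × 0.25 = 70.0375
  [3.25→3.75]: (275.3+253.7)/2 × 0.5 = 132.25
  [3.75→6.75]: (253.7+131.3)/2 × 3 = 577.5
  [6.75→8.75]: (131.3+80.1)/2 × 2 = 211.4
  Sum = 1590.8875 ng/mL·h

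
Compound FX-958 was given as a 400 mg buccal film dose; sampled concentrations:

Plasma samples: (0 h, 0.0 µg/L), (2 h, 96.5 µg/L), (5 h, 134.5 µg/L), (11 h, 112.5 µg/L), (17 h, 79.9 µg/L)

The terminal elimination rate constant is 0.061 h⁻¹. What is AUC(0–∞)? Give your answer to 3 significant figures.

Trapezoidal AUC_0→17:
  [0→2]: (0.0+96.5)/2 × 2 = 96.5
  [2→5]: (96.5+134.5)/2 × 3 = 346.5
  [5→11]: (134.5+112.5)/2 × 6 = 741.0
  [11→17]: (112.5+79.9)/2 × 6 = 577.2
  Sum = 1761.2 µg/L·h
Extrapolated tail: C_last / k_e = 79.9 / 0.061 = 1309.836
AUC_0→∞ = 1761.2 + 1309.836 = 3071.036 µg/L·h

AUC = 3070 µg/L·h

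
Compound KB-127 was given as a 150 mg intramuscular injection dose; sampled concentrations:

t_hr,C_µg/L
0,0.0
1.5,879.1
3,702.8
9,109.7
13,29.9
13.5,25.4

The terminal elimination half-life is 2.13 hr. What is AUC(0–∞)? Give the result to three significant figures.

Trapezoidal AUC_0→13.5:
  [0→1.5]: (0.0+879.1)/2 × 1.5 = 659.325
  [1.5→3]: (879.1+702.8)/2 × 1.5 = 1186.425
  [3→9]: (702.8+109.7)/2 × 6 = 2437.5
  [9→13]: (109.7+29.9)/2 × 4 = 279.2
  [13→13.5]: (29.9+25.4)/2 × 0.5 = 13.825
  Sum = 4576.275 µg/L·hr
k_e = ln2 / t½ = 0.693147 / 2.13 = 0.3254 hr^-1
Extrapolated tail: C_last / k_e = 25.4 / 0.3254 = 78.058
AUC_0→∞ = 4576.275 + 78.058 = 4654.333 µg/L·hr

AUC = 4650 µg/L·hr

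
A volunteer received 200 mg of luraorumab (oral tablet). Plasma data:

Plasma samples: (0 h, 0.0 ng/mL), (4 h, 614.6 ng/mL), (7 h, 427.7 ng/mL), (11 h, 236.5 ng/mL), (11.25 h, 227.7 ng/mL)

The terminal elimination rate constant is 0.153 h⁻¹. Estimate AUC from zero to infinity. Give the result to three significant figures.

AUC = 5670 ng/mL·h

Trapezoidal AUC_0→11.25:
  [0→4]: (0.0+614.6)/2 × 4 = 1229.2
  [4→7]: (614.6+427.7)/2 × 3 = 1563.45
  [7→11]: (427.7+236.5)/2 × 4 = 1328.4
  [11→11.25]: (236.5+227.7)/2 × 0.25 = 58.025
  Sum = 4179.075 ng/mL·h
Extrapolated tail: C_last / k_e = 227.7 / 0.153 = 1488.235
AUC_0→∞ = 4179.075 + 1488.235 = 5667.31 ng/mL·h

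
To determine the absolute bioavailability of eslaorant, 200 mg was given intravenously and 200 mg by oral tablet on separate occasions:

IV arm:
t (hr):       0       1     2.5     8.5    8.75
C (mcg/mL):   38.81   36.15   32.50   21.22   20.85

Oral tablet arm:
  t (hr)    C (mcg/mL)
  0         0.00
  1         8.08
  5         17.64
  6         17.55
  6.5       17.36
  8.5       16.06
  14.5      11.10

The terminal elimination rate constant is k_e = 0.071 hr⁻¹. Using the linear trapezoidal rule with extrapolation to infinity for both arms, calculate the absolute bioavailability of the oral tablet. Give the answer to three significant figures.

Trapezoidal AUC_0→8.75 (IV):
  [0→1]: (38.81+36.15)/2 × 1 = 37.48
  [1→2.5]: (36.15+32.50)/2 × 1.5 = 51.4875
  [2.5→8.5]: (32.50+21.22)/2 × 6 = 161.16
  [8.5→8.75]: (21.22+20.85)/2 × 0.25 = 5.25875
  Sum = 255.38625 mcg/mL·hr
IV tail: 20.85/0.071 = 293.662; AUC_iv,0→∞ = 255.38625 + 293.662 = 549.04825 mcg/mL·hr
Trapezoidal AUC_0→14.5 (oral tablet):
  [0→1]: (0.00+8.08)/2 × 1 = 4.04
  [1→5]: (8.08+17.64)/2 × 4 = 51.44
  [5→6]: (17.64+17.55)/2 × 1 = 17.595
  [6→6.5]: (17.55+17.36)/2 × 0.5 = 8.7275
  [6.5→8.5]: (17.36+16.06)/2 × 2 = 33.42
  [8.5→14.5]: (16.06+11.10)/2 × 6 = 81.48
  Sum = 196.7025 mcg/mL·hr
oral tablet tail: 11.10/0.071 = 156.338; AUC_ev,0→∞ = 196.7025 + 156.338 = 353.0405 mcg/mL·hr
F = (AUC_ev/D_ev)/(AUC_iv/D_iv) = (353.0405/200)/(549.04825/200) = 1.7652025/2.74524 = 0.6430

F = 0.643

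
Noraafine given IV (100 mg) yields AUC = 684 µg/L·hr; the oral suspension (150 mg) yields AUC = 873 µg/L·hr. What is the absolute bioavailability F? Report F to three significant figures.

F = 0.851

F = (AUC_ev / D_ev) / (AUC_iv / D_iv)
  = (873/150) / (684/100)
  = 5.82 / 6.84 = 0.8509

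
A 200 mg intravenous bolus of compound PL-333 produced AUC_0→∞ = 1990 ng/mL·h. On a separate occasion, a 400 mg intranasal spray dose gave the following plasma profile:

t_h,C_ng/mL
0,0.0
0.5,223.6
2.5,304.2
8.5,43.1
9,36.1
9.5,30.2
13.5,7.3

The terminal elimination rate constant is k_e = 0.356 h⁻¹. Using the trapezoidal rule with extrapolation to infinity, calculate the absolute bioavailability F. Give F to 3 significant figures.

F = 0.442

Trapezoidal AUC_0→13.5 (intranasal spray):
  [0→0.5]: (0.0+223.6)/2 × 0.5 = 55.9
  [0.5→2.5]: (223.6+304.2)/2 × 2 = 527.8
  [2.5→8.5]: (304.2+43.1)/2 × 6 = 1041.9
  [8.5→9]: (43.1+36.1)/2 × 0.5 = 19.8
  [9→9.5]: (36.1+30.2)/2 × 0.5 = 16.575
  [9.5→13.5]: (30.2+7.3)/2 × 4 = 75.0
  Sum = 1736.975 ng/mL·h
Tail: C_last/k_e = 7.3/0.356 = 20.506
AUC_0→∞ (intranasal spray) = 1736.975 + 20.506 = 1757.481 ng/mL·h
F = (AUC_ev/D_ev)/(AUC_iv/D_iv) = (1757.481/400)/(1990/200) = 4.3937025/9.95 = 0.4416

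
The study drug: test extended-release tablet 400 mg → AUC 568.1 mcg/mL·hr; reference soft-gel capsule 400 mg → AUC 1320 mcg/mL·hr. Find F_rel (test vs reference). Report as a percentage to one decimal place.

F_rel = 43.0%

F_rel = (AUC_test/D_test) / (AUC_ref/D_ref)
      = (568.1/400) / (1320/400)
      = 1.42025 / 3.3 = 0.4304 = 43.04%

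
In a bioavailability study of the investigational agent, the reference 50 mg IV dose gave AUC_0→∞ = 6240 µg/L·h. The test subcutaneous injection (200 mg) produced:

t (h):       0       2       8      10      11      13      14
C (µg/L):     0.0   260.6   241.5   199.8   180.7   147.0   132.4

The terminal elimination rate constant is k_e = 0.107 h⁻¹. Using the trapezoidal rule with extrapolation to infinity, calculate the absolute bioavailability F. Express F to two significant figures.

Trapezoidal AUC_0→14 (subcutaneous injection):
  [0→2]: (0.0+260.6)/2 × 2 = 260.6
  [2→8]: (260.6+241.5)/2 × 6 = 1506.3
  [8→10]: (241.5+199.8)/2 × 2 = 441.3
  [10→11]: (199.8+180.7)/2 × 1 = 190.25
  [11→13]: (180.7+147.0)/2 × 2 = 327.7
  [13→14]: (147.0+132.4)/2 × 1 = 139.7
  Sum = 2865.85 µg/L·h
Tail: C_last/k_e = 132.4/0.107 = 1237.383
AUC_0→∞ (subcutaneous injection) = 2865.85 + 1237.383 = 4103.233 µg/L·h
F = (AUC_ev/D_ev)/(AUC_iv/D_iv) = (4103.233/200)/(6240/50) = 20.516165/124.8 = 0.1644

F = 0.16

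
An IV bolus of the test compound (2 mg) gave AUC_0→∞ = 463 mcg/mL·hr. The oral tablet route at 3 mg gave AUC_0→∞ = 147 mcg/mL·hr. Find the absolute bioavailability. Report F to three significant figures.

F = 0.212

F = (AUC_ev / D_ev) / (AUC_iv / D_iv)
  = (147/3) / (463/2)
  = 49 / 231.5 = 0.2117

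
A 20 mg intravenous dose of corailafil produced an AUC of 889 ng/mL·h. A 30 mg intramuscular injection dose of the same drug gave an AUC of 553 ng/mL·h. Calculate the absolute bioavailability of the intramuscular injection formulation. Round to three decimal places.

F = 0.415

F = (AUC_ev / D_ev) / (AUC_iv / D_iv)
  = (553/30) / (889/20)
  = 18.4333 / 44.45 = 0.4147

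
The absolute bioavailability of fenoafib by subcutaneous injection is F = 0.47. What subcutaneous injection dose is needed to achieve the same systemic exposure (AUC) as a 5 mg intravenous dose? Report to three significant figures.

For equal systemic exposure: F × D_ev = D_iv
D_ev = D_iv / F = 5 / 0.47 = 10.6383 mg

D_subcutaneous = 10.6 mg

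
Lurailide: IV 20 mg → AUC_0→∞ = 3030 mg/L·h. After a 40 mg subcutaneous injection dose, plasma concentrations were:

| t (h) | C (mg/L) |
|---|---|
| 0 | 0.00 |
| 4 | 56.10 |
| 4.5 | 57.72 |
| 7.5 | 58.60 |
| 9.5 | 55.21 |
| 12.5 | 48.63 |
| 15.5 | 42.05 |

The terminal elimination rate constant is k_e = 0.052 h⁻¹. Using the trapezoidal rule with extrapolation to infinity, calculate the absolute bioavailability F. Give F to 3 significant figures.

F = 0.252

Trapezoidal AUC_0→15.5 (subcutaneous injection):
  [0→4]: (0.00+56.10)/2 × 4 = 112.2
  [4→4.5]: (56.10+57.72)/2 × 0.5 = 28.455
  [4.5→7.5]: (57.72+58.60)/2 × 3 = 174.48
  [7.5→9.5]: (58.60+55.21)/2 × 2 = 113.81
  [9.5→12.5]: (55.21+48.63)/2 × 3 = 155.76
  [12.5→15.5]: (48.63+42.05)/2 × 3 = 136.02
  Sum = 720.725 mg/L·h
Tail: C_last/k_e = 42.05/0.052 = 808.654
AUC_0→∞ (subcutaneous injection) = 720.725 + 808.654 = 1529.379 mg/L·h
F = (AUC_ev/D_ev)/(AUC_iv/D_iv) = (1529.379/40)/(3030/20) = 38.234475/151.5 = 0.2524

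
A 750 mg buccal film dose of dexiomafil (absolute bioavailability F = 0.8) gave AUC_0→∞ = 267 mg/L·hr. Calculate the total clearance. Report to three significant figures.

CL = 2.25 L/hr

CL = F × Dose / AUC_0→∞
   = 0.8 × 750 / 267 = 2.24719 L/hr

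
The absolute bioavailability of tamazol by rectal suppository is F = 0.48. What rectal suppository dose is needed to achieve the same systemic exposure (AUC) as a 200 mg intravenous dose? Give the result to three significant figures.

D_rectal = 417 mg

For equal systemic exposure: F × D_ev = D_iv
D_ev = D_iv / F = 200 / 0.48 = 416.667 mg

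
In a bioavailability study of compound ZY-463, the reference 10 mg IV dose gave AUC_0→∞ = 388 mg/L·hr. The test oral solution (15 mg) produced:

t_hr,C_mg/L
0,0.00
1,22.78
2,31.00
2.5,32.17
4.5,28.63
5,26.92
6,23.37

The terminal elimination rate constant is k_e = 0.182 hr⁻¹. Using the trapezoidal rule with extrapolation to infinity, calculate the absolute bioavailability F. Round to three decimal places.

Trapezoidal AUC_0→6 (oral solution):
  [0→1]: (0.00+22.78)/2 × 1 = 11.39
  [1→2]: (22.78+31.00)/2 × 1 = 26.89
  [2→2.5]: (31.00+32.17)/2 × 0.5 = 15.7925
  [2.5→4.5]: (32.17+28.63)/2 × 2 = 60.8
  [4.5→5]: (28.63+26.92)/2 × 0.5 = 13.8875
  [5→6]: (26.92+23.37)/2 × 1 = 25.145
  Sum = 153.905 mg/L·hr
Tail: C_last/k_e = 23.37/0.182 = 128.407
AUC_0→∞ (oral solution) = 153.905 + 128.407 = 282.312 mg/L·hr
F = (AUC_ev/D_ev)/(AUC_iv/D_iv) = (282.312/15)/(388/10) = 18.8208/38.8 = 0.4851

F = 0.485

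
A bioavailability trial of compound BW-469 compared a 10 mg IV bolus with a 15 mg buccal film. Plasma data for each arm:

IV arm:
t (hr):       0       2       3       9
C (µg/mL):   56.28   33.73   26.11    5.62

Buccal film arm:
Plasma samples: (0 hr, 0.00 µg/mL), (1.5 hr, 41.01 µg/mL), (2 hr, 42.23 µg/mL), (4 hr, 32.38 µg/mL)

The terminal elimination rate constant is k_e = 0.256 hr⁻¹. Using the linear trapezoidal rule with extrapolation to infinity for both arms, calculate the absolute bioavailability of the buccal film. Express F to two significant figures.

F = 0.71

Trapezoidal AUC_0→9 (IV):
  [0→2]: (56.28+33.73)/2 × 2 = 90.01
  [2→3]: (33.73+26.11)/2 × 1 = 29.92
  [3→9]: (26.11+5.62)/2 × 6 = 95.19
  Sum = 215.12 µg/mL·hr
IV tail: 5.62/0.256 = 21.953; AUC_iv,0→∞ = 215.12 + 21.953 = 237.073 µg/mL·hr
Trapezoidal AUC_0→4 (buccal film):
  [0→1.5]: (0.00+41.01)/2 × 1.5 = 30.7575
  [1.5→2]: (41.01+42.23)/2 × 0.5 = 20.81
  [2→4]: (42.23+32.38)/2 × 2 = 74.61
  Sum = 126.1775 µg/mL·hr
buccal film tail: 32.38/0.256 = 126.484; AUC_ev,0→∞ = 126.1775 + 126.484 = 252.6615 µg/mL·hr
F = (AUC_ev/D_ev)/(AUC_iv/D_iv) = (252.6615/15)/(237.073/10) = 16.8441/23.7073 = 0.7105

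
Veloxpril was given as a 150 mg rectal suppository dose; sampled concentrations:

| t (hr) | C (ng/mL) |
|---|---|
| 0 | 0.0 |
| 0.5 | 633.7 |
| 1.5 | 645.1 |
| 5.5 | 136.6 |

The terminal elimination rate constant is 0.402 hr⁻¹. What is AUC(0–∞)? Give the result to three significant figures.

Trapezoidal AUC_0→5.5:
  [0→0.5]: (0.0+633.7)/2 × 0.5 = 158.425
  [0.5→1.5]: (633.7+645.1)/2 × 1 = 639.4
  [1.5→5.5]: (645.1+136.6)/2 × 4 = 1563.4
  Sum = 2361.225 ng/mL·hr
Extrapolated tail: C_last / k_e = 136.6 / 0.402 = 339.801
AUC_0→∞ = 2361.225 + 339.801 = 2701.026 ng/mL·hr

AUC = 2700 ng/mL·hr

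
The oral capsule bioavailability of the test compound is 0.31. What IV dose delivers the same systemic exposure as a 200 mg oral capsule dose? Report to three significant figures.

Systemic exposure from an extravascular dose = F × D_ev, so the equivalent IV dose is F × D_ev.
D_iv = F × D_ev = 0.31 × 200 = 62 mg

D_iv = 62.0 mg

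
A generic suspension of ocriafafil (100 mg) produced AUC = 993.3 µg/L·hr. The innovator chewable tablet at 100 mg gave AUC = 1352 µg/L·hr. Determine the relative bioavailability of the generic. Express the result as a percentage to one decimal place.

F_rel = 73.5%

F_rel = (AUC_test/D_test) / (AUC_ref/D_ref)
      = (993.3/100) / (1352/100)
      = 9.933 / 13.52 = 0.7347 = 73.47%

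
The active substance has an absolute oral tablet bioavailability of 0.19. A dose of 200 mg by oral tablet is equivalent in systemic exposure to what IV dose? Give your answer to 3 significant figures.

Systemic exposure from an extravascular dose = F × D_ev, so the equivalent IV dose is F × D_ev.
D_iv = F × D_ev = 0.19 × 200 = 38 mg

D_iv = 38.0 mg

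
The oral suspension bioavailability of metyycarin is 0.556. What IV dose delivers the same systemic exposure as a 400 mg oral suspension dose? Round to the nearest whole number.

D_iv = 222 mg

Systemic exposure from an extravascular dose = F × D_ev, so the equivalent IV dose is F × D_ev.
D_iv = F × D_ev = 0.556 × 400 = 222.4 mg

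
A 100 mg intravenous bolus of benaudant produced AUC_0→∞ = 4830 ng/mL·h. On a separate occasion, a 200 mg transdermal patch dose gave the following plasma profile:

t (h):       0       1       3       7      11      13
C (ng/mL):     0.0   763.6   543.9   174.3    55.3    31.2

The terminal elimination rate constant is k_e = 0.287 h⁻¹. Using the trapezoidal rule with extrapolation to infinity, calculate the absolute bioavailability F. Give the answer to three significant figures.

Trapezoidal AUC_0→13 (transdermal patch):
  [0→1]: (0.0+763.6)/2 × 1 = 381.8
  [1→3]: (763.6+543.9)/2 × 2 = 1307.5
  [3→7]: (543.9+174.3)/2 × 4 = 1436.4
  [7→11]: (174.3+55.3)/2 × 4 = 459.2
  [11→13]: (55.3+31.2)/2 × 2 = 86.5
  Sum = 3671.4 ng/mL·h
Tail: C_last/k_e = 31.2/0.287 = 108.711
AUC_0→∞ (transdermal patch) = 3671.4 + 108.711 = 3780.111 ng/mL·h
F = (AUC_ev/D_ev)/(AUC_iv/D_iv) = (3780.111/200)/(4830/100) = 18.900555/48.3 = 0.3913

F = 0.391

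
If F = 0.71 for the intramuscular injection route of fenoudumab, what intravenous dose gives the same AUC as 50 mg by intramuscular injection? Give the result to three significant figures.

Systemic exposure from an extravascular dose = F × D_ev, so the equivalent IV dose is F × D_ev.
D_iv = F × D_ev = 0.71 × 50 = 35.5 mg

D_iv = 35.5 mg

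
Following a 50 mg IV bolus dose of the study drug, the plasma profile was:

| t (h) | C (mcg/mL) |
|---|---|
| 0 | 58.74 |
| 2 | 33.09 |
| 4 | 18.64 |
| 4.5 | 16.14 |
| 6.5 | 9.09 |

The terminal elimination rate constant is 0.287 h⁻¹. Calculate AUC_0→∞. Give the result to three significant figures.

AUC = 209 mcg/mL·h

Trapezoidal AUC_0→6.5:
  [0→2]: (58.74+33.09)/2 × 2 = 91.83
  [2→4]: (33.09+18.64)/2 × 2 = 51.73
  [4→4.5]: (18.64+16.14)/2 × 0.5 = 8.695
  [4.5→6.5]: (16.14+9.09)/2 × 2 = 25.23
  Sum = 177.485 mcg/mL·h
Extrapolated tail: C_last / k_e = 9.09 / 0.287 = 31.672
AUC_0→∞ = 177.485 + 31.672 = 209.157 mcg/mL·h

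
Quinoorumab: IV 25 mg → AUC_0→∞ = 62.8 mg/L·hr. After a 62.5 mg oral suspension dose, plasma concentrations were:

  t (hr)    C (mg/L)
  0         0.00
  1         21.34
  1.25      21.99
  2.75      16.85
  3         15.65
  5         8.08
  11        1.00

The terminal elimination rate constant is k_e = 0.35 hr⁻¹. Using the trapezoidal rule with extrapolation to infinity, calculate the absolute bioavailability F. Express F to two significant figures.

Trapezoidal AUC_0→11 (oral suspension):
  [0→1]: (0.00+21.34)/2 × 1 = 10.67
  [1→1.25]: (21.34+21.99)/2 × 0.25 = 5.41625
  [1.25→2.75]: (21.99+16.85)/2 × 1.5 = 29.13
  [2.75→3]: (16.85+15.65)/2 × 0.25 = 4.0625
  [3→5]: (15.65+8.08)/2 × 2 = 23.73
  [5→11]: (8.08+1.00)/2 × 6 = 27.24
  Sum = 100.24875 mg/L·hr
Tail: C_last/k_e = 1.00/0.35 = 2.857
AUC_0→∞ (oral suspension) = 100.24875 + 2.857 = 103.10575 mg/L·hr
F = (AUC_ev/D_ev)/(AUC_iv/D_iv) = (103.10575/62.5)/(62.8/25) = 1.649692/2.512 = 0.6567

F = 0.66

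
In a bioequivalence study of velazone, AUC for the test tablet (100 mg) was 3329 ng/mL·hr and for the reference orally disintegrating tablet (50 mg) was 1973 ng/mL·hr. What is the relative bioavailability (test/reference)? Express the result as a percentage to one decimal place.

F_rel = (AUC_test/D_test) / (AUC_ref/D_ref)
      = (3329/100) / (1973/50)
      = 33.29 / 39.46 = 0.8436 = 84.36%

F_rel = 84.4%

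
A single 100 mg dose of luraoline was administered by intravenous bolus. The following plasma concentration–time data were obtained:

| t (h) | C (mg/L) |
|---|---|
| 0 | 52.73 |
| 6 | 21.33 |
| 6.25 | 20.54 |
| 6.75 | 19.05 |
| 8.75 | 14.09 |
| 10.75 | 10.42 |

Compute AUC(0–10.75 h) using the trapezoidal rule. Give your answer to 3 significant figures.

Trapezoidal AUC_0→10.75:
  [0→6]: (52.73+21.33)/2 × 6 = 222.18
  [6→6.25]: (21.33+20.54)/2 × 0.25 = 5.23375
  [6.25→6.75]: (20.54+19.05)/2 × 0.5 = 9.8975
  [6.75→8.75]: (19.05+14.09)/2 × 2 = 33.14
  [8.75→10.75]: (14.09+10.42)/2 × 2 = 24.51
  Sum = 294.96125 mg/L·h

AUC = 295 mg/L·h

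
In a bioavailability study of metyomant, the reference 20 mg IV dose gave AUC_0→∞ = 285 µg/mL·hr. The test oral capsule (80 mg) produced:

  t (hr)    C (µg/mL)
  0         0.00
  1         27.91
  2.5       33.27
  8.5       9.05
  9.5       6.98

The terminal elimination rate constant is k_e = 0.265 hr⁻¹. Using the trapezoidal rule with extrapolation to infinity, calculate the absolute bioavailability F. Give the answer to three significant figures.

F = 0.194

Trapezoidal AUC_0→9.5 (oral capsule):
  [0→1]: (0.00+27.91)/2 × 1 = 13.955
  [1→2.5]: (27.91+33.27)/2 × 1.5 = 45.885
  [2.5→8.5]: (33.27+9.05)/2 × 6 = 126.96
  [8.5→9.5]: (9.05+6.98)/2 × 1 = 8.015
  Sum = 194.815 µg/mL·hr
Tail: C_last/k_e = 6.98/0.265 = 26.340
AUC_0→∞ (oral capsule) = 194.815 + 26.340 = 221.155 µg/mL·hr
F = (AUC_ev/D_ev)/(AUC_iv/D_iv) = (221.155/80)/(285/20) = 2.7644375/14.25 = 0.1940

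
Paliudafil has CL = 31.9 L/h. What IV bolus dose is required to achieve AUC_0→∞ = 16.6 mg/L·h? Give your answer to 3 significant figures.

Dose_iv = CL × AUC_0→∞
     = 31.9 × 16.6 = 529.54 mg

Dose = 530 mg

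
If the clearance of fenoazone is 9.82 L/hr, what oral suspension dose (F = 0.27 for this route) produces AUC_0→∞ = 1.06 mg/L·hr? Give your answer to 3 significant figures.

Dose = 38.6 mg

Dose = CL × AUC_0→∞ / F
     = 9.82 × 1.06 / 0.27 = 38.5526 mg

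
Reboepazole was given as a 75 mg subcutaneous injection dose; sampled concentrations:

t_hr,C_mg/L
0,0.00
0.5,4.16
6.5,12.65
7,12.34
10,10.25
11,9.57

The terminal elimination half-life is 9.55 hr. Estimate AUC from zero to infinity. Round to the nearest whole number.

Trapezoidal AUC_0→11:
  [0→0.5]: (0.00+4.16)/2 × 0.5 = 1.04
  [0.5→6.5]: (4.16+12.65)/2 × 6 = 50.43
  [6.5→7]: (12.65+12.34)/2 × 0.5 = 6.2475
  [7→10]: (12.34+10.25)/2 × 3 = 33.885
  [10→11]: (10.25+9.57)/2 × 1 = 9.91
  Sum = 101.5125 mg/L·hr
k_e = ln2 / t½ = 0.693147 / 9.55 = 0.0726 hr^-1
Extrapolated tail: C_last / k_e = 9.57 / 0.0726 = 131.818
AUC_0→∞ = 101.5125 + 131.818 = 233.3305 mg/L·hr

AUC = 233 mg/L·hr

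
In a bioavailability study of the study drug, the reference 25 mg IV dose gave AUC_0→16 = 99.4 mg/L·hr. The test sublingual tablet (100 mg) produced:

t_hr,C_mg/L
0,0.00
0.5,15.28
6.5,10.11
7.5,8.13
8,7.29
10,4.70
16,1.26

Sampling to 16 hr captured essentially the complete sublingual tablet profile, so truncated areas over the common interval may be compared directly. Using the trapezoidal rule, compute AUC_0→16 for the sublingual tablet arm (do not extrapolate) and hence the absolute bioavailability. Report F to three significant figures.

F = 0.309

Trapezoidal AUC_0→16 (sublingual tablet):
  [0→0.5]: (0.00+15.28)/2 × 0.5 = 3.82
  [0.5→6.5]: (15.28+10.11)/2 × 6 = 76.17
  [6.5→7.5]: (10.11+8.13)/2 × 1 = 9.12
  [7.5→8]: (8.13+7.29)/2 × 0.5 = 3.855
  [8→10]: (7.29+4.70)/2 × 2 = 11.99
  [10→16]: (4.70+1.26)/2 × 6 = 17.88
  Sum = 122.835 mg/L·hr
F = (AUC_ev/D_ev)/(AUC_iv/D_iv) = (122.835/100)/(99.4/25) = 1.22835/3.976 = 0.3089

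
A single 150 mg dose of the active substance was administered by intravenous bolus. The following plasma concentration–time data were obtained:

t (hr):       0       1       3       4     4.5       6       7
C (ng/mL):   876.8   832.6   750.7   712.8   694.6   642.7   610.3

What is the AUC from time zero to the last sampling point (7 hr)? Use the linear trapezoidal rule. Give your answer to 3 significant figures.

AUC = 5150 ng/mL·hr

Trapezoidal AUC_0→7:
  [0→1]: (876.8+832.6)/2 × 1 = 854.7
  [1→3]: (832.6+750.7)/2 × 2 = 1583.3
  [3→4]: (750.7+712.8)/2 × 1 = 731.75
  [4→4.5]: (712.8+694.6)/2 × 0.5 = 351.85
  [4.5→6]: (694.6+642.7)/2 × 1.5 = 1002.975
  [6→7]: (642.7+610.3)/2 × 1 = 626.5
  Sum = 5151.075 ng/mL·hr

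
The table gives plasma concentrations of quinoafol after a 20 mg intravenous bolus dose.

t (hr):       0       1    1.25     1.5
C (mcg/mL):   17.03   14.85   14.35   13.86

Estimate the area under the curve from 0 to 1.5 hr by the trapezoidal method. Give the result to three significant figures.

AUC = 23.1 mcg/mL·hr

Trapezoidal AUC_0→1.5:
  [0→1]: (17.03+14.85)/2 × 1 = 15.94
  [1→1.25]: (14.85+14.35)/2 × 0.25 = 3.65
  [1.25→1.5]: (14.35+13.86)/2 × 0.25 = 3.52625
  Sum = 23.11625 mcg/mL·hr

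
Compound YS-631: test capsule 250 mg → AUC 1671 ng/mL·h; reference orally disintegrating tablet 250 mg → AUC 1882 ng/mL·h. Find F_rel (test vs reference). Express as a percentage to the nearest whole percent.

F_rel = (AUC_test/D_test) / (AUC_ref/D_ref)
      = (1671/250) / (1882/250)
      = 6.684 / 7.528 = 0.8879 = 88.79%

F_rel = 89%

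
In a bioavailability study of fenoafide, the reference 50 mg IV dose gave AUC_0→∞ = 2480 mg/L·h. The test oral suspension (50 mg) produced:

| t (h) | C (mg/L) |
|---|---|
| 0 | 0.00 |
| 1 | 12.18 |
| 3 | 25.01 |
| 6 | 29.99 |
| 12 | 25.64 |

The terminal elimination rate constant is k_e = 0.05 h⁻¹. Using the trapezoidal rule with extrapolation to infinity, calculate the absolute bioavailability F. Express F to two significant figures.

Trapezoidal AUC_0→12 (oral suspension):
  [0→1]: (0.00+12.18)/2 × 1 = 6.09
  [1→3]: (12.18+25.01)/2 × 2 = 37.19
  [3→6]: (25.01+29.99)/2 × 3 = 82.5
  [6→12]: (29.99+25.64)/2 × 6 = 166.89
  Sum = 292.67 mg/L·h
Tail: C_last/k_e = 25.64/0.05 = 512.800
AUC_0→∞ (oral suspension) = 292.67 + 512.800 = 805.47 mg/L·h
F = (AUC_ev/D_ev)/(AUC_iv/D_iv) = (805.47/50)/(2480/50) = 16.1094/49.6 = 0.3248

F = 0.32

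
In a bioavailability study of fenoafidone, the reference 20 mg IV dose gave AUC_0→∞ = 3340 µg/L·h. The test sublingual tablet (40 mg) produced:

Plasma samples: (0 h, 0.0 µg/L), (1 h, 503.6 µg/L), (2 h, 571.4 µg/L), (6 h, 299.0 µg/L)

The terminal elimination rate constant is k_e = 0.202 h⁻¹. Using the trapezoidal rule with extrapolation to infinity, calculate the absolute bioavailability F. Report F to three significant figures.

Trapezoidal AUC_0→6 (sublingual tablet):
  [0→1]: (0.0+503.6)/2 × 1 = 251.8
  [1→2]: (503.6+571.4)/2 × 1 = 537.5
  [2→6]: (571.4+299.0)/2 × 4 = 1740.8
  Sum = 2530.1 µg/L·h
Tail: C_last/k_e = 299.0/0.202 = 1480.198
AUC_0→∞ (sublingual tablet) = 2530.1 + 1480.198 = 4010.298 µg/L·h
F = (AUC_ev/D_ev)/(AUC_iv/D_iv) = (4010.298/40)/(3340/20) = 100.25745/167 = 0.6003

F = 0.600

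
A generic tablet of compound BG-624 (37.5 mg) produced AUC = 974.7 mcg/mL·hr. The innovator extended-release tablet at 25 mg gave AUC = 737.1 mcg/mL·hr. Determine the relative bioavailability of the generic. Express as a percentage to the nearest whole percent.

F_rel = 88%

F_rel = (AUC_test/D_test) / (AUC_ref/D_ref)
      = (974.7/37.5) / (737.1/25)
      = 25.992 / 29.484 = 0.8816 = 88.16%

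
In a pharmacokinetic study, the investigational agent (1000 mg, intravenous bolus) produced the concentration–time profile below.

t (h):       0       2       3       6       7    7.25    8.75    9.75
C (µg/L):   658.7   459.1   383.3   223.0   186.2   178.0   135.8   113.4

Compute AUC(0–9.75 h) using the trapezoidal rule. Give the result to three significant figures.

Trapezoidal AUC_0→9.75:
  [0→2]: (658.7+459.1)/2 × 2 = 1117.8
  [2→3]: (459.1+383.3)/2 × 1 = 421.2
  [3→6]: (383.3+223.0)/2 × 3 = 909.45
  [6→7]: (223.0+186.2)/2 × 1 = 204.6
  [7→7.25]: (186.2+178.0)/2 × 0.25 = 45.525
  [7.25→8.75]: (178.0+135.8)/2 × 1.5 = 235.35
  [8.75→9.75]: (135.8+113.4)/2 × 1 = 124.6
  Sum = 3058.525 µg/L·h

AUC = 3060 µg/L·h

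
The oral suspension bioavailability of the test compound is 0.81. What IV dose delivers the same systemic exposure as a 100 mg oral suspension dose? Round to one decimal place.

Systemic exposure from an extravascular dose = F × D_ev, so the equivalent IV dose is F × D_ev.
D_iv = F × D_ev = 0.81 × 100 = 81 mg

D_iv = 81.0 mg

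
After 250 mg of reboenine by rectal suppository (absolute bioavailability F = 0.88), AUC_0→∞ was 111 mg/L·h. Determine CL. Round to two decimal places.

CL = F × Dose / AUC_0→∞
   = 0.88 × 250 / 111 = 1.98198 L/h

CL = 1.98 L/h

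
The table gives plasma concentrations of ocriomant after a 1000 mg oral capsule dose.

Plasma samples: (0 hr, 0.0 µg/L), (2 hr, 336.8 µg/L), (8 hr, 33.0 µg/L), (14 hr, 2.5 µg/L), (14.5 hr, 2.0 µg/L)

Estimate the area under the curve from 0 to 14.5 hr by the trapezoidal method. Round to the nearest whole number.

Trapezoidal AUC_0→14.5:
  [0→2]: (0.0+336.8)/2 × 2 = 336.8
  [2→8]: (336.8+33.0)/2 × 6 = 1109.4
  [8→14]: (33.0+2.5)/2 × 6 = 106.5
  [14→14.5]: (2.5+2.0)/2 × 0.5 = 1.125
  Sum = 1553.825 µg/L·hr

AUC = 1554 µg/L·hr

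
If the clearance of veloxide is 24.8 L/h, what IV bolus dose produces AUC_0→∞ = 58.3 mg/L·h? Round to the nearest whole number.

Dose_iv = CL × AUC_0→∞
     = 24.8 × 58.3 = 1445.84 mg

Dose = 1446 mg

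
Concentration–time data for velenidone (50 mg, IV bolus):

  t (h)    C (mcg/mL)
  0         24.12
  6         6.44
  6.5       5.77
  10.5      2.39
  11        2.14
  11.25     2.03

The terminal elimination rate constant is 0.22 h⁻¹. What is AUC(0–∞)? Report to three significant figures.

Trapezoidal AUC_0→11.25:
  [0→6]: (24.12+6.44)/2 × 6 = 91.68
  [6→6.5]: (6.44+5.77)/2 × 0.5 = 3.0525
  [6.5→10.5]: (5.77+2.39)/2 × 4 = 16.32
  [10.5→11]: (2.39+2.14)/2 × 0.5 = 1.1325
  [11→11.25]: (2.14+2.03)/2 × 0.25 = 0.52125
  Sum = 112.70625 mcg/mL·h
Extrapolated tail: C_last / k_e = 2.03 / 0.22 = 9.227
AUC_0→∞ = 112.70625 + 9.227 = 121.93325 mcg/mL·h

AUC = 122 mcg/mL·h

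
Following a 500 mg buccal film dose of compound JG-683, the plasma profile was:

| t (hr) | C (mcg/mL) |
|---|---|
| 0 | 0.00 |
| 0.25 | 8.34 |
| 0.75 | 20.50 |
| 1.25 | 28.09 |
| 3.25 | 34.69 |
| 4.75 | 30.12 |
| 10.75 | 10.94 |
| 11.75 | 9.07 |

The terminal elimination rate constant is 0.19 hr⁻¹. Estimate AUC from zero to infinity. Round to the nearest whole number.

Trapezoidal AUC_0→11.75:
  [0→0.25]: (0.00+8.34)/2 × 0.25 = 1.0425
  [0.25→0.75]: (8.34+20.50)/2 × 0.5 = 7.21
  [0.75→1.25]: (20.50+28.09)/2 × 0.5 = 12.1475
  [1.25→3.25]: (28.09+34.69)/2 × 2 = 62.78
  [3.25→4.75]: (34.69+30.12)/2 × 1.5 = 48.6075
  [4.75→10.75]: (30.12+10.94)/2 × 6 = 123.18
  [10.75→11.75]: (10.94+9.07)/2 × 1 = 10.005
  Sum = 264.9725 mcg/mL·hr
Extrapolated tail: C_last / k_e = 9.07 / 0.19 = 47.737
AUC_0→∞ = 264.9725 + 47.737 = 312.7095 mcg/mL·hr

AUC = 313 mcg/mL·hr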